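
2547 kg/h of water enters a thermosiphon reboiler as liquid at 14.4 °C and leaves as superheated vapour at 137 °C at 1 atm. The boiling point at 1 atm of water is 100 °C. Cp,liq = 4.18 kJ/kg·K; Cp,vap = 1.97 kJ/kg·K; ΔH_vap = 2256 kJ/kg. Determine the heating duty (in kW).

liquid 14.4→100 °C: 357.81 kJ/kg
vaporisation at 100 °C: 2256 kJ/kg
vapour 100→137 °C: 72.89 kJ/kg
Δh = 357.81 + 2256 + 72.89 = 2686.7 kJ/kg
Q = ṁ·Δh = 2547 kg/h × 2686.7 kJ/kg = 6.843e+06 kJ/h
|Q| = 1900.8 kW

Q = 1900 kW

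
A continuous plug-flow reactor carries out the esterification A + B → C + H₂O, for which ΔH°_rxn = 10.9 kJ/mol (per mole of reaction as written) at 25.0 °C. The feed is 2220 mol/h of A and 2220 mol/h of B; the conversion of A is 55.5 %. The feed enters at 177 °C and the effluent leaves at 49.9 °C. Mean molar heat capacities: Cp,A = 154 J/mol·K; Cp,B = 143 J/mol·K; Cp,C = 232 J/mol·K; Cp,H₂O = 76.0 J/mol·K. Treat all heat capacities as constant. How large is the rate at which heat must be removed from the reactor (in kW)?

Q_out = 19.5 kW

Extent of reaction ξ = 0.555 × 2220 = 1232.1 mol/h
Reaction term: ξ·ΔH°_rxn = 1232.1 × 10.9 = 13430 kJ/h
Sensible, feed 177→25 °C: -100220 kJ/h
Outlet flows (mol/h): A 987.9, B 987.9, C 1232.1, H₂O 1232.1
Sensible, products 25→49.9 °C: 16755 kJ/h
Q = ΔH = -70035 kJ/h = -19.454 kW
Heat removed = 19.454 kW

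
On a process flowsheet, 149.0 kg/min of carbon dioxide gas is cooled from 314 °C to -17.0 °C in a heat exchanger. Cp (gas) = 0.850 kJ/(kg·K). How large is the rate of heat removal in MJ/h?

Q = ṁ·Cp·ΔT = 149.0 × 0.850 × (-17.0 − 314) = -41921 kJ/min
Converting: 41921 / 60 s = 698.69 kW
Cooling duty = 2515.3 MJ/h

Q_c = 2520 MJ/h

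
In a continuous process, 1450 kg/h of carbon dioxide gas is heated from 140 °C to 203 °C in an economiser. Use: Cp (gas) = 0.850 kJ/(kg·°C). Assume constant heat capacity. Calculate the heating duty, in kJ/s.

Q = ṁ·Cp·ΔT = 1450 × 0.850 × (203 − 140) = 77648 kJ/h
Converting: 77648 / 3600 s = 21.569 kW

Q = 21.6 kJ/s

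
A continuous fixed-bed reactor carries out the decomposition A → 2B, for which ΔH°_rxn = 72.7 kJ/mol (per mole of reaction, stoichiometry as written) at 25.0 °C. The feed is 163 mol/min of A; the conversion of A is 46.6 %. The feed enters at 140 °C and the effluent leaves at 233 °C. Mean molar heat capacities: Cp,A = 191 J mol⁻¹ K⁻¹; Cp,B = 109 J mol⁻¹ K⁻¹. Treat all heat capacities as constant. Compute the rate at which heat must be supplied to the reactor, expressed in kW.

Q_in = 147 kW

Extent of reaction ξ = 0.466 × 163 = 75.958 mol/min
Reaction term: ξ·ΔH°_rxn = 75.958 × 72.7 = 5522.1 kJ/min
Sensible, feed 140→25 °C: -3580.3 kJ/min
Outlet flows (mol/min): A 87.042, B 151.92
Sensible, products 25→233 °C: 6902.2 kJ/min
Q = ΔH = 8844.1 kJ/min = 147.4 kW
Heat supplied = 147.4 kW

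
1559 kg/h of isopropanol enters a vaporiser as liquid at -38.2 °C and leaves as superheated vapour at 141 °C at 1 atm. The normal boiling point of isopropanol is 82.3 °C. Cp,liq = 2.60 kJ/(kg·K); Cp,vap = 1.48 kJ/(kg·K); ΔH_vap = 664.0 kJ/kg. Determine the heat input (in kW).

liquid -38.2→82.3 °C: 313.3 kJ/kg
vaporisation at 82.3 °C: 664 kJ/kg
vapour 82.3→141 °C: 86.876 kJ/kg
Δh = 313.3 + 664 + 86.876 = 1064.2 kJ/kg
Q = ṁ·Δh = 1559 kg/h × 1064.2 kJ/kg = 1.6591e+06 kJ/h
|Q| = 460.85 kW

Q = 461 kW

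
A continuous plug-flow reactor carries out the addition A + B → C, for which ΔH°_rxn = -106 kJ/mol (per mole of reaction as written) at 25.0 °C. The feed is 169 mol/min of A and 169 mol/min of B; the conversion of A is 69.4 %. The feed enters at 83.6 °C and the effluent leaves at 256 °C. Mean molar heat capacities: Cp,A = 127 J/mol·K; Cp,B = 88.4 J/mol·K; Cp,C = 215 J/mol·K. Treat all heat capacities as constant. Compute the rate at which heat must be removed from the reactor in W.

Extent of reaction ξ = 0.694 × 169 = 117.29 mol/min
Reaction term: ξ·ΔH°_rxn = 117.29 × -106 = -12432 kJ/min
Sensible, feed 83.6→25 °C: -2133.2 kJ/min
Outlet flows (mol/min): A 51.714, B 51.714, C 117.29
Sensible, products 25→256 °C: 8398.2 kJ/min
Q = ΔH = -6167.3 kJ/min = -102.79 kW
Heat removed = 102790 W

Q_out = 103000 W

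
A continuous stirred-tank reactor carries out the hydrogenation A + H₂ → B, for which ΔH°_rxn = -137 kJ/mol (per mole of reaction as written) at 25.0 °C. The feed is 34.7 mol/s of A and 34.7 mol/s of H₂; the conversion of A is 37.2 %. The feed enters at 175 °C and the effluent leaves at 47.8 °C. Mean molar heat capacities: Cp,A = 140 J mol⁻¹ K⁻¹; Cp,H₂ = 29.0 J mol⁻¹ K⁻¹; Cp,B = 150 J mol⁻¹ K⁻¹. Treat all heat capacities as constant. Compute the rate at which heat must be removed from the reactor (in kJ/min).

Q_out = 151000 kJ/min

Extent of reaction ξ = 0.372 × 34.7 = 12.908 mol/s
Reaction term: ξ·ΔH°_rxn = 12.908 × -137 = -1768.5 kJ/s
Sensible, feed 175→25 °C: -879.64 kJ/s
Outlet flows (mol/s): A 21.792, H₂ 21.792, B 12.908
Sensible, products 25→47.8 °C: 128.11 kJ/s
Q = ΔH = -2520 kJ/s = -2520 kW
Heat removed = 151200 kJ/min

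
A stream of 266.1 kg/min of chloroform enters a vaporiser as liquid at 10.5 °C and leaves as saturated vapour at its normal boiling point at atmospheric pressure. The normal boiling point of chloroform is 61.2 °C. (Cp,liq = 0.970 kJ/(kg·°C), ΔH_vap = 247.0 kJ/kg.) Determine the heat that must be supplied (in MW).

Q = 1.31 MW

liquid 10.5→61.2 °C: 49.179 kJ/kg
vaporisation at 61.2 °C: 247 kJ/kg
Δh = 49.179 + 247 = 296.18 kJ/kg
Q = ṁ·Δh = 266.1 kg/min × 296.18 kJ/kg = 78813 kJ/min
|Q| = 1313.6 kW = 1.3136 MW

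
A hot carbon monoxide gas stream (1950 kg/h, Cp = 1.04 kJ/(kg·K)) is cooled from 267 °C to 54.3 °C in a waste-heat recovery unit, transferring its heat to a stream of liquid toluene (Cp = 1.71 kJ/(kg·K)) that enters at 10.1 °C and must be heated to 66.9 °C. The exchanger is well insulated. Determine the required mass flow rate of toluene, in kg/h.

ṁ_c = 4440 kg/h

Heat released by hot stream: Q = 1950 × 1.04 × (267 − 54.3) = 431360 kJ/h
Energy balance on cold side (adiabatic exchanger): Q = ṁ_c·Cp_c·(T_c,out − T_c,in)
ṁ_c = 431360 / [1.71 × (66.9 − 10.1)] = 4441.1 kg/h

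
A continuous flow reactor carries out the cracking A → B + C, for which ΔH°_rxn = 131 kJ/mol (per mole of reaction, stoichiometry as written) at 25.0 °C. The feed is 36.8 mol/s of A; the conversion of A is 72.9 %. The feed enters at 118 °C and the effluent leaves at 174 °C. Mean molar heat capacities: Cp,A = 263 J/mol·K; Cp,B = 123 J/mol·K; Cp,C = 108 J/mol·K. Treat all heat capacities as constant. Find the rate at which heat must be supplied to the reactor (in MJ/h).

Extent of reaction ξ = 0.729 × 36.8 = 26.827 mol/s
Reaction term: ξ·ΔH°_rxn = 26.827 × 131 = 3514.4 kJ/s
Sensible, feed 118→25 °C: -900.09 kJ/s
Outlet flows (mol/s): A 9.9728, B 26.827, C 26.827
Sensible, products 25→174 °C: 1314.2 kJ/s
Q = ΔH = 3928.4 kJ/s = 3928.4 kW
Heat supplied = 14142 MJ/h

Q_in = 14100 MJ/h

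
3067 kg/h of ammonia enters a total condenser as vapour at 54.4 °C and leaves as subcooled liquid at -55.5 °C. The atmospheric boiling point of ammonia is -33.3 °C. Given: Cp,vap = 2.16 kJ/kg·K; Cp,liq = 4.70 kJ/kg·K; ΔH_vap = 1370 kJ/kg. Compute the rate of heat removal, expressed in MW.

Q_c = 1.42 MW

vapour 54.4→-33.3 °C: -189.43 kJ/kg
condensation at -33.3 °C: -1370 kJ/kg
liquid -33.3→-55.5 °C: -104.34 kJ/kg
Δh = -189.43 + -1370 + -104.34 = -1663.8 kJ/kg
Q = ṁ·Δh = 3067 kg/h × -1663.8 kJ/kg = -5.1028e+06 kJ/h
|Q| = 1417.4 kW = 1.4174 MW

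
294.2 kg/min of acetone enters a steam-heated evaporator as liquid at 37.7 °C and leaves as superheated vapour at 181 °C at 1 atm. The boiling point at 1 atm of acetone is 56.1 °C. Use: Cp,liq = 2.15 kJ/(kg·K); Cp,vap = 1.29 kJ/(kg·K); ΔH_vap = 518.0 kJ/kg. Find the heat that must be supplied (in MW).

liquid 37.7→56.1 °C: 39.56 kJ/kg
vaporisation at 56.1 °C: 518 kJ/kg
vapour 56.1→181 °C: 161.12 kJ/kg
Δh = 39.56 + 518 + 161.12 = 718.68 kJ/kg
Q = ṁ·Δh = 294.2 kg/min × 718.68 kJ/kg = 211440 kJ/min
|Q| = 3523.9 kW = 3.5239 MW

Q = 3.52 MW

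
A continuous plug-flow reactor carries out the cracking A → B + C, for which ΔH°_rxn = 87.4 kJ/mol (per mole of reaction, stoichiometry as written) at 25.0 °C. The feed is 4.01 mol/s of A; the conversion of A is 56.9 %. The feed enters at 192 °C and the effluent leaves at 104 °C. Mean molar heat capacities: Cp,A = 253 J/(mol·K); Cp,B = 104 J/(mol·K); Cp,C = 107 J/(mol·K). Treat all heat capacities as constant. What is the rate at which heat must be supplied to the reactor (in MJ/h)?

Extent of reaction ξ = 0.569 × 4.01 = 2.2817 mol/s
Reaction term: ξ·ΔH°_rxn = 2.2817 × 87.4 = 199.42 kJ/s
Sensible, feed 192→25 °C: -169.43 kJ/s
Outlet flows (mol/s): A 1.7283, B 2.2817, C 2.2817
Sensible, products 25→104 °C: 72.577 kJ/s
Q = ΔH = 102.57 kJ/s = 102.57 kW
Heat supplied = 369.25 MJ/h

Q_in = 369 MJ/h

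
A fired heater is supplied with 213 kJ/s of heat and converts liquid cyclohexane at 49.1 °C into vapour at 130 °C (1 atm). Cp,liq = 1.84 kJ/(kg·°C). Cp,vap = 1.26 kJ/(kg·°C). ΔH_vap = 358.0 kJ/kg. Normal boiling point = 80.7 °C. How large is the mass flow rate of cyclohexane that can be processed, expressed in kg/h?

ṁ = 1600 kg/h

Δh = 1.84×(80.7−49.1) + 358.0 + 1.26×(130−80.7) = 478.26 kJ/kg
Q = 213 kJ/s = 213 kJ/s = 766800 kJ/h
ṁ = Q/Δh = 766800 / 478.26 = 1603.3 kg/h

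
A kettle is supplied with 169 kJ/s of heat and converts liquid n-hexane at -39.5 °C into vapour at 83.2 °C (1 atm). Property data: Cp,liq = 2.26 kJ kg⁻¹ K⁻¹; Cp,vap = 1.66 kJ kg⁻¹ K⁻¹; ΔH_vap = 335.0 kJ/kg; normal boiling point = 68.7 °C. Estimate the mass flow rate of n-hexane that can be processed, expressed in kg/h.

Δh = 2.26×(68.7−-39.5) + 335.0 + 1.66×(83.2−68.7) = 603.6 kJ/kg
Q = 169 kJ/s = 169 kJ/s = 608400 kJ/h
ṁ = Q/Δh = 608400 / 603.6 = 1007.9 kg/h

ṁ = 1010 kg/h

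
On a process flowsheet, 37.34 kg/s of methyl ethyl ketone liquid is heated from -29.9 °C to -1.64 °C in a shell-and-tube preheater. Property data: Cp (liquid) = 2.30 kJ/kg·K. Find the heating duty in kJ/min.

Q = ṁ·Cp·ΔT = 37.34 × 2.30 × (-1.64 − -29.9) = 2427 kJ/s
Heating duty = 145620 kJ/min

Q = 146000 kJ/min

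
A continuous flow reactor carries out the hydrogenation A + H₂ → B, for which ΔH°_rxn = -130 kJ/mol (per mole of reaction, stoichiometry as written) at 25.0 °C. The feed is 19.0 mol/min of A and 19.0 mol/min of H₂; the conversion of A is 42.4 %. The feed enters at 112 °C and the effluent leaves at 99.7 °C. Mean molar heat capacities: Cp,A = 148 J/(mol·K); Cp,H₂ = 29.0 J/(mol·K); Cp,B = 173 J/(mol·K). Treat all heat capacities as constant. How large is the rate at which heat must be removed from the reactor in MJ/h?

Extent of reaction ξ = 0.424 × 19.0 = 8.056 mol/min
Reaction term: ξ·ΔH°_rxn = 8.056 × -130 = -1047.3 kJ/min
Sensible, feed 112→25 °C: -292.58 kJ/min
Outlet flows (mol/min): A 10.944, H₂ 10.944, B 8.056
Sensible, products 25→99.7 °C: 248.81 kJ/min
Q = ΔH = -1091.1 kJ/min = -18.184 kW
Heat removed = 65.463 MJ/h

Q_out = 65.5 MJ/h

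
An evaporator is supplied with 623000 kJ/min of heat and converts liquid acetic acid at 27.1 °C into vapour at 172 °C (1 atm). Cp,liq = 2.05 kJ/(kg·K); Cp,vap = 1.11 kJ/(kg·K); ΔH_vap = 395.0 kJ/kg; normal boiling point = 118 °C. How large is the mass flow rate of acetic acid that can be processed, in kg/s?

ṁ = 16.2 kg/s

Δh = 2.05×(118−27.1) + 395.0 + 1.11×(172−118) = 641.29 kJ/kg
Q = 623000 kJ/min = 10383 kJ/s = 10383 kJ/s
ṁ = Q/Δh = 10383 / 641.29 = 16.191 kg/s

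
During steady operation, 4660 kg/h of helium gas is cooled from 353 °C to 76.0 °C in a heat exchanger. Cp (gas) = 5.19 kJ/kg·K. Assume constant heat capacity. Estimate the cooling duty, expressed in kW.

Q_c = 1860 kW

Q = ṁ·Cp·ΔT = 4660 × 5.19 × (76.0 − 353) = -6.6994e+06 kJ/h
Converting: 6.6994e+06 / 3600 s = 1860.9 kW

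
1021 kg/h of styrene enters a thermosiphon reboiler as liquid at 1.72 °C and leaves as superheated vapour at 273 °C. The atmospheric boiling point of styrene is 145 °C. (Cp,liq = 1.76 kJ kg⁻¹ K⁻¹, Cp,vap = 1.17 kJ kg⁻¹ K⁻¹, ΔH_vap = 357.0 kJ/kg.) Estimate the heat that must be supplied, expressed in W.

liquid 1.72→145 °C: 252.17 kJ/kg
vaporisation at 145 °C: 357 kJ/kg
vapour 145→273 °C: 149.76 kJ/kg
Δh = 252.17 + 357 + 149.76 = 758.93 kJ/kg
Q = ṁ·Δh = 1021 kg/h × 758.93 kJ/kg = 774870 kJ/h
|Q| = 215.24 kW = 215240 W

Q = 215000 W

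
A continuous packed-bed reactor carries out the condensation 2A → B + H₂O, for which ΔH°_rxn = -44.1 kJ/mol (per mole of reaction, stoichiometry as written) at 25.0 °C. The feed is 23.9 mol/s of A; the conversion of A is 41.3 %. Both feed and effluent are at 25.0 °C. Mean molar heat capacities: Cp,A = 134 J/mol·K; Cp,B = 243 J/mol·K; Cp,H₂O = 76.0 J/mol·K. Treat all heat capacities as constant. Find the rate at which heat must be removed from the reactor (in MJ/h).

Extent of reaction ξ = 0.413 × 23.9 / 2 = 4.9353 mol/s
Reaction term: ξ·ΔH°_rxn = 4.9353 × -44.1 = -217.65 kJ/s
Q = ΔH = -217.65 kJ/s = -217.65 kW
Heat removed = 783.54 MJ/h

Q_out = 784 MJ/h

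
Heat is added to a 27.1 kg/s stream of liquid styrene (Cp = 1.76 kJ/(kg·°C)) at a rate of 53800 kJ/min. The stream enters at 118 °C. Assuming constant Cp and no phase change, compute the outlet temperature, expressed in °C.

T_out = 137 °C

Q = 53800 kJ/min = 896.67 kJ/s
ΔT = Q/(ṁ·Cp) = 896.67/(27.1×1.76) = 18.8 K
T_out = 118 + 18.8 = 136.8 °C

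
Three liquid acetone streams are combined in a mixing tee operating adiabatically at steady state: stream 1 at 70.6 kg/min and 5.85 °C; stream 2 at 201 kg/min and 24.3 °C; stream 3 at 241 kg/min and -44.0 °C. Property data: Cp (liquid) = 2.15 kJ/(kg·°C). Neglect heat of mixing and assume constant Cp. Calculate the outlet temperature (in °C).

T_out = -10.4 °C

No heat crosses the boundary, so H_out = H_in.
T_out = Σ ṁᵢCp,ᵢTᵢ / Σ ṁᵢCp,ᵢ
      = -11409 / 1102.1 = -10.352 °C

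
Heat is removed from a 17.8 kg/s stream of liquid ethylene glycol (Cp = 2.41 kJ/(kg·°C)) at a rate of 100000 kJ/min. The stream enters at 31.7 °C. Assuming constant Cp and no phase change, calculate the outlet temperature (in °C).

Q = 100000 kJ/min = 1666.7 kJ/s
ΔT = Q/(ṁ·Cp) = 1666.7/(17.8×2.41) = 38.852 K
T_out = 31.7 − 38.852 = -7.1519 °C

T_out = -7.15 °C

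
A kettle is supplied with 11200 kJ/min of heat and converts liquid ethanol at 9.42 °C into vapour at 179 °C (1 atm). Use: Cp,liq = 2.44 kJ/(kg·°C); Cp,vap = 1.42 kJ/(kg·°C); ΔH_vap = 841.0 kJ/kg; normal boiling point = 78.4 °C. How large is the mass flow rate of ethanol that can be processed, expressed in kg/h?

Δh = 2.44×(78.4−9.42) + 841.0 + 1.42×(179−78.4) = 1152.2 kJ/kg
Q = 11200 kJ/min = 186.67 kJ/s = 672000 kJ/h
ṁ = Q/Δh = 672000 / 1152.2 = 583.25 kg/h

ṁ = 583 kg/h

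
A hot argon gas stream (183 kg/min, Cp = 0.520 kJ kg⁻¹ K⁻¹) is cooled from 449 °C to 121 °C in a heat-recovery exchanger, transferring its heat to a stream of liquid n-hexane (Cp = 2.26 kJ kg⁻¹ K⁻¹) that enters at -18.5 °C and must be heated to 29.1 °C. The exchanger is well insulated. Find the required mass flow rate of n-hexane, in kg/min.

Heat released by hot stream: Q = 183 × 0.520 × (449 − 121) = 31212 kJ/min
Energy balance on cold side (adiabatic exchanger): Q = ṁ_c·Cp_c·(T_c,out − T_c,in)
ṁ_c = 31212 / [2.26 × (29.1 − -18.5)] = 290.14 kg/min

ṁ_c = 290 kg/min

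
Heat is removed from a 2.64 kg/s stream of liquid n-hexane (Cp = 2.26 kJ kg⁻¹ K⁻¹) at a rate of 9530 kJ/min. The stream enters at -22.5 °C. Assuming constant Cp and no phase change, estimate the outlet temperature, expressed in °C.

T_out = -49.1 °C

Q = 9530 kJ/min = 158.83 kJ/s
ΔT = Q/(ṁ·Cp) = 158.83/(2.64×2.26) = 26.621 K
T_out = -22.5 − 26.621 = -49.121 °C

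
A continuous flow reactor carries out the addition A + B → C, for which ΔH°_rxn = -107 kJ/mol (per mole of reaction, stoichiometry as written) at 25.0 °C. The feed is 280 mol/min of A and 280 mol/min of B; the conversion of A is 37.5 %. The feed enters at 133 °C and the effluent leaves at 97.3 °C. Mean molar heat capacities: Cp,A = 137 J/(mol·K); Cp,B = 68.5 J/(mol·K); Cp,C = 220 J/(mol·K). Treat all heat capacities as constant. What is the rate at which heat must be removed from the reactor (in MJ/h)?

Q_out = 791 MJ/h

Extent of reaction ξ = 0.375 × 280 = 105 mol/min
Reaction term: ξ·ΔH°_rxn = 105 × -107 = -11235 kJ/min
Sensible, feed 133→25 °C: -6214.3 kJ/min
Outlet flows (mol/min): A 175, B 175, C 105
Sensible, products 25→97.3 °C: 4270.2 kJ/min
Q = ΔH = -13179 kJ/min = -219.65 kW
Heat removed = 790.75 MJ/h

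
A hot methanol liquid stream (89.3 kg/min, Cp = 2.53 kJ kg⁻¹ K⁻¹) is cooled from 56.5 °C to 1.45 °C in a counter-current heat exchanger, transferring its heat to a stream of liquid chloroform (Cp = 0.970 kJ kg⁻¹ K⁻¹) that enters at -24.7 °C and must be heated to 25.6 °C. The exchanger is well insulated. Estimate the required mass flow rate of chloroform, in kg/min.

Heat released by hot stream: Q = 89.3 × 2.53 × (56.5 − 1.45) = 12437 kJ/min
Energy balance on cold side (adiabatic exchanger): Q = ṁ_c·Cp_c·(T_c,out − T_c,in)
ṁ_c = 12437 / [0.970 × (25.6 − -24.7)] = 254.91 kg/min

ṁ_c = 255 kg/min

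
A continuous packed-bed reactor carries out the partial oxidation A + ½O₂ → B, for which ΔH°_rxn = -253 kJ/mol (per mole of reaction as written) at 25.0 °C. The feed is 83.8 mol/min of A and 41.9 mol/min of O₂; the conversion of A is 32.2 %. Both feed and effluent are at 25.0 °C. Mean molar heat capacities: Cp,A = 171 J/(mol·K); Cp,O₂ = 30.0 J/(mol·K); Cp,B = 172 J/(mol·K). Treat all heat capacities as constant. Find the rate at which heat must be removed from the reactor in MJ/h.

Extent of reaction ξ = 0.322 × 83.8 = 26.984 mol/min
Reaction term: ξ·ΔH°_rxn = 26.984 × -253 = -6826.9 kJ/min
Q = ΔH = -6826.9 kJ/min = -113.78 kW
Heat removed = 409.61 MJ/h

Q_out = 410 MJ/h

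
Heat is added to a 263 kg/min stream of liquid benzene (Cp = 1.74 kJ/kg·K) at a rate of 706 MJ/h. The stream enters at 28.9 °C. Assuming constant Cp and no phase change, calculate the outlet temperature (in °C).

T_out = 54.6 °C

Q = 706 MJ/h = 11767 kJ/min
ΔT = Q/(ṁ·Cp) = 11767/(263×1.74) = 25.713 K
T_out = 28.9 + 25.713 = 54.613 °C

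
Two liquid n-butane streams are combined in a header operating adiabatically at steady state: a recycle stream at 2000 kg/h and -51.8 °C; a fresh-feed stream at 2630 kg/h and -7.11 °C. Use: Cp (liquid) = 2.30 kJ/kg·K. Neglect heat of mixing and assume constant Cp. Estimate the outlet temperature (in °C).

T_out = -26.4 °C

Energy balance with Q = 0: Σ ṁᵢCp,ᵢ(T_out − Tᵢ) = 0
Σ ṁᵢCp,ᵢTᵢ = 2000×2.30×-51.8 + 2630×2.30×-7.11 = -281290
Σ ṁᵢCp,ᵢ = 2000×2.30 + 2630×2.30 = 10649
T_out = -281290 / 10649 = -26.415 °C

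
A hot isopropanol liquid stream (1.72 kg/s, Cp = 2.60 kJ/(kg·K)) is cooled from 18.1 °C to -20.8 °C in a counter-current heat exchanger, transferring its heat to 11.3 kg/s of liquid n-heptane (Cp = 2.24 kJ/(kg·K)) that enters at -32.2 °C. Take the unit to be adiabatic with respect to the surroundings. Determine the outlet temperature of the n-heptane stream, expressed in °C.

Heat released by hot stream: Q = 1.72 × 2.60 × (18.1 − -20.8) = 173.96 kJ/s
Energy balance on cold side (adiabatic exchanger): Q = ṁ_c·Cp_c·(T_c,out − T_c,in)
T_c,out = -32.2 + 173.96/(11.3 × 2.24) = -25.327 °C

T_c,out = -25.3 °C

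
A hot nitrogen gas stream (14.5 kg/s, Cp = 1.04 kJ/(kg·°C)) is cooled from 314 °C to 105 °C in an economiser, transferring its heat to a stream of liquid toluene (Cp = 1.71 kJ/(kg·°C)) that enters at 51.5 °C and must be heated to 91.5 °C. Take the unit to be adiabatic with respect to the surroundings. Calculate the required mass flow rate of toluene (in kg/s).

ṁ_c = 46.1 kg/s

Heat released by hot stream: Q = 14.5 × 1.04 × (314 − 105) = 3151.7 kJ/s
Energy balance on cold side (adiabatic exchanger): Q = ṁ_c·Cp_c·(T_c,out − T_c,in)
ṁ_c = 3151.7 / [1.71 × (91.5 − 51.5)] = 46.078 kg/s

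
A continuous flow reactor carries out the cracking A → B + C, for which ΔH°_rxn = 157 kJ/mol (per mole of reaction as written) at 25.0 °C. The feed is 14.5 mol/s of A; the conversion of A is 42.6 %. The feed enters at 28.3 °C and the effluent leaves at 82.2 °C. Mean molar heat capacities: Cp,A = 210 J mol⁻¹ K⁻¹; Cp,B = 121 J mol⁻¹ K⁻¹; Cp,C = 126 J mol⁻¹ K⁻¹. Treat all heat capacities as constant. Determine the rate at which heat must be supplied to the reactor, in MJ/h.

Extent of reaction ξ = 0.426 × 14.5 = 6.177 mol/s
Reaction term: ξ·ΔH°_rxn = 6.177 × 157 = 969.79 kJ/s
Sensible, feed 28.3→25 °C: -10.049 kJ/s
Outlet flows (mol/s): A 8.323, B 6.177, C 6.177
Sensible, products 25→82.2 °C: 187.25 kJ/s
Q = ΔH = 1147 kJ/s = 1147 kW
Heat supplied = 4129.2 MJ/h

Q_in = 4130 MJ/h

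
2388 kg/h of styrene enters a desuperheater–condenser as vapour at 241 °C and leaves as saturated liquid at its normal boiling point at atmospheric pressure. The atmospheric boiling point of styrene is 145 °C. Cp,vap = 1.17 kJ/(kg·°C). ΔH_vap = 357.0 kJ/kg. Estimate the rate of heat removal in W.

vapour 241→145 °C: -112.32 kJ/kg
condensation at 145 °C: -357 kJ/kg
Δh = -112.32 + -357 = -469.32 kJ/kg
Q = ṁ·Δh = 2388 kg/h × -469.32 kJ/kg = -1.1207e+06 kJ/h
|Q| = 311.32 kW = 311320 W

Q_c = 311000 W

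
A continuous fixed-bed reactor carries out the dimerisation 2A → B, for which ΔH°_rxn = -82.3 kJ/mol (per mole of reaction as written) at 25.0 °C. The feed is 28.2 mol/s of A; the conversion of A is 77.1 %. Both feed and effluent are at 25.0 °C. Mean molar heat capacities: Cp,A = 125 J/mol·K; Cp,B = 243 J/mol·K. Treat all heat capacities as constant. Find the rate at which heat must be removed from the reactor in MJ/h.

Extent of reaction ξ = 0.771 × 28.2 / 2 = 10.871 mol/s
Reaction term: ξ·ΔH°_rxn = 10.871 × -82.3 = -894.69 kJ/s
Q = ΔH = -894.69 kJ/s = -894.69 kW
Heat removed = 3220.9 MJ/h

Q_out = 3220 MJ/h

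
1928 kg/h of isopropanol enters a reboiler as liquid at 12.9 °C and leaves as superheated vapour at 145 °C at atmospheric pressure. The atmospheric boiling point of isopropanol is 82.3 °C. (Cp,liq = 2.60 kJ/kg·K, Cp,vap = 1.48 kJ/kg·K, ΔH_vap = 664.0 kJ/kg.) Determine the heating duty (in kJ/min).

liquid 12.9→82.3 °C: 180.44 kJ/kg
vaporisation at 82.3 °C: 664 kJ/kg
vapour 82.3→145 °C: 92.796 kJ/kg
Δh = 180.44 + 664 + 92.796 = 937.24 kJ/kg
Q = ṁ·Δh = 1928 kg/h × 937.24 kJ/kg = 1.807e+06 kJ/h
|Q| = 501.94 kW = 30117 kJ/min

Q = 30100 kJ/min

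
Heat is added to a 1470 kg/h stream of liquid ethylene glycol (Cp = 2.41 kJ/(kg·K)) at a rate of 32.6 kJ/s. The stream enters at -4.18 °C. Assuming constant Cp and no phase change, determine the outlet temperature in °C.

Q = 32.6 kJ/s = 117360 kJ/h
ΔT = Q/(ṁ·Cp) = 117360/(1470×2.41) = 33.127 K
T_out = -4.18 + 33.127 = 28.947 °C

T_out = 28.9 °C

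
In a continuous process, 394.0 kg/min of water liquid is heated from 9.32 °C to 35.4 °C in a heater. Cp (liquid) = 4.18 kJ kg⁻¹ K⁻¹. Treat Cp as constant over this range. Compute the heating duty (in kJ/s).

Q = 716 kJ/s

Q = ṁ·Cp·ΔT = 394.0 × 4.18 × (35.4 − 9.32) = 42952 kJ/min
Converting: 42952 / 60 s = 715.86 kW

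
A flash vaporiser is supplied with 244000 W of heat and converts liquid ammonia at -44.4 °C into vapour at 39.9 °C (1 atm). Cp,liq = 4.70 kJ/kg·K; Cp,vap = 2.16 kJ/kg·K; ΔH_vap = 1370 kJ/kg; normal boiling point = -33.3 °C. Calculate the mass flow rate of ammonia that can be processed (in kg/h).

Δh = 4.70×(-33.3−-44.4) + 1370 + 2.16×(39.9−-33.3) = 1580.3 kJ/kg
Q = 244000 W = 244 kJ/s = 878400 kJ/h
ṁ = Q/Δh = 878400 / 1580.3 = 555.85 kg/h

ṁ = 556 kg/h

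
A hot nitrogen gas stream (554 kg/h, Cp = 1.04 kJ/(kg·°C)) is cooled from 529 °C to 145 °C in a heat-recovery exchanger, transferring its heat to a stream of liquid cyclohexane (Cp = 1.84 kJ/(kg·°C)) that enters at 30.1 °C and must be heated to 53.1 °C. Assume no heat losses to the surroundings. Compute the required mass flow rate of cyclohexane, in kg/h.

ṁ_c = 5230 kg/h

Heat released by hot stream: Q = 554 × 1.04 × (529 − 145) = 221250 kJ/h
Energy balance on cold side (adiabatic exchanger): Q = ṁ_c·Cp_c·(T_c,out − T_c,in)
ṁ_c = 221250 / [1.84 × (53.1 − 30.1)] = 5227.9 kg/h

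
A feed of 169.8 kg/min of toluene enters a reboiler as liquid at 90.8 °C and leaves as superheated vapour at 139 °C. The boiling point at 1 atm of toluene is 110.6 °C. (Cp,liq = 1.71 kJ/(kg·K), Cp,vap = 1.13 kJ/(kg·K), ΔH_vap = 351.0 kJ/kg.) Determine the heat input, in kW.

liquid 90.8→110.6 °C: 33.858 kJ/kg
vaporisation at 110.6 °C: 351 kJ/kg
vapour 110.6→139 °C: 32.092 kJ/kg
Δh = 33.858 + 351 + 32.092 = 416.95 kJ/kg
Q = ṁ·Δh = 169.8 kg/min × 416.95 kJ/kg = 70798 kJ/min
|Q| = 1180 kW

Q = 1180 kW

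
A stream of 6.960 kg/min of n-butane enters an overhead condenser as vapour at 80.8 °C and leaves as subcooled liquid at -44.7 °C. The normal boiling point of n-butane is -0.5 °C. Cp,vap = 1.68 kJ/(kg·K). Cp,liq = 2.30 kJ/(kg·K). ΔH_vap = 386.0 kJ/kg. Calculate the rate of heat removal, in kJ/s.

Q_c = 72.4 kJ/s

vapour 80.8→-0.5 °C: -136.58 kJ/kg
condensation at -0.5 °C: -386 kJ/kg
liquid -0.5→-44.7 °C: -101.66 kJ/kg
Δh = -136.58 + -386 + -101.66 = -624.24 kJ/kg
Q = ṁ·Δh = 6.960 kg/min × -624.24 kJ/kg = -4344.7 kJ/min
|Q| = 72.412 kW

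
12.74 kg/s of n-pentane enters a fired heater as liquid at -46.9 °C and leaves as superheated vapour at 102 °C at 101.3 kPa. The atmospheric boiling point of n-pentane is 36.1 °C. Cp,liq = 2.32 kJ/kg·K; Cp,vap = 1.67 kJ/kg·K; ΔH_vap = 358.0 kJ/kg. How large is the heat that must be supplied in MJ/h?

liquid -46.9→36.1 °C: 192.56 kJ/kg
vaporisation at 36.1 °C: 358 kJ/kg
vapour 36.1→102 °C: 110.05 kJ/kg
Δh = 192.56 + 358 + 110.05 = 660.61 kJ/kg
Q = ṁ·Δh = 12.74 kg/s × 660.61 kJ/kg = 8416.2 kJ/s
|Q| = 8416.2 kW = 30298 MJ/h

Q = 30300 MJ/h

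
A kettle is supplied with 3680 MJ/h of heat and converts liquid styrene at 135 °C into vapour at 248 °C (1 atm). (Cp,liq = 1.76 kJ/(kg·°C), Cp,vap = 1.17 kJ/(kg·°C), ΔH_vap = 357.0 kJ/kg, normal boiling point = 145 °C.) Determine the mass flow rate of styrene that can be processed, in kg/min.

ṁ = 124 kg/min

Δh = 1.76×(145−135) + 357.0 + 1.17×(248−145) = 495.11 kJ/kg
Q = 3680 MJ/h = 1022.2 kJ/s = 61333 kJ/min
ṁ = Q/Δh = 61333 / 495.11 = 123.88 kg/min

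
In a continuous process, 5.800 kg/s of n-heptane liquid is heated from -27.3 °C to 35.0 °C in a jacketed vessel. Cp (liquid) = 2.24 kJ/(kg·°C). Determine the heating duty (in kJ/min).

Q = 48600 kJ/min

Q = ṁ·Cp·ΔT = 5.800 × 2.24 × (35.0 − -27.3) = 809.4 kJ/s
Heating duty = 48564 kJ/min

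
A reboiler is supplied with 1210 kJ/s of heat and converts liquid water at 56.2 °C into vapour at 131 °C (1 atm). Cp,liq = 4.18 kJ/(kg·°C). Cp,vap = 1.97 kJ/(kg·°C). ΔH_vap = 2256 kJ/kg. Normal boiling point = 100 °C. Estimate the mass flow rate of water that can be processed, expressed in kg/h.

ṁ = 1740 kg/h

Δh = 4.18×(100−56.2) + 2256 + 1.97×(131−100) = 2500.2 kJ/kg
Q = 1210 kJ/s = 1210 kJ/s = 4.356e+06 kJ/h
ṁ = Q/Δh = 4.356e+06 / 2500.2 = 1742.3 kg/h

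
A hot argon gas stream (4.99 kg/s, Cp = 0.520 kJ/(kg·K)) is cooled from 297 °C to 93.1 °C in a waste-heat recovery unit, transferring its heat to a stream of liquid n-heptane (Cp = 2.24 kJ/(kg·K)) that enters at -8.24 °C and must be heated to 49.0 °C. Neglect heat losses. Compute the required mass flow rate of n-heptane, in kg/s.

Heat released by hot stream: Q = 4.99 × 0.520 × (297 − 93.1) = 529.08 kJ/s
Energy balance on cold side (adiabatic exchanger): Q = ṁ_c·Cp_c·(T_c,out − T_c,in)
ṁ_c = 529.08 / [2.24 × (49.0 − -8.24)] = 4.1264 kg/s

ṁ_c = 4.13 kg/s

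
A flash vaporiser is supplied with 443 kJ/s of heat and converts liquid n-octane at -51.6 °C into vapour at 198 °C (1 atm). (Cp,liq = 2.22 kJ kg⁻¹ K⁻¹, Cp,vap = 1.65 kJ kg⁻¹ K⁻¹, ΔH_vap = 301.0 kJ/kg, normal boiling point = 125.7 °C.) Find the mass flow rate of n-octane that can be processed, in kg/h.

ṁ = 1960 kg/h

Δh = 2.22×(125.7−-51.6) + 301.0 + 1.65×(198−125.7) = 813.9 kJ/kg
Q = 443 kJ/s = 443 kJ/s = 1.5948e+06 kJ/h
ṁ = Q/Δh = 1.5948e+06 / 813.9 = 1959.5 kg/h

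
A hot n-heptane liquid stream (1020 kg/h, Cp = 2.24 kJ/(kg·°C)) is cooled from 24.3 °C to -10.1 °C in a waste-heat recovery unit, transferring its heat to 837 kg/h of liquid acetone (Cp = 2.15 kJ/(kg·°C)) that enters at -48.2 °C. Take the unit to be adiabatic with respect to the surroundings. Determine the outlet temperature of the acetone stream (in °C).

Heat released by hot stream: Q = 1020 × 2.24 × (24.3 − -10.1) = 78597 kJ/h
Energy balance on cold side (adiabatic exchanger): Q = ṁ_c·Cp_c·(T_c,out − T_c,in)
T_c,out = -48.2 + 78597/(837 × 2.15) = -4.524 °C

T_c,out = -4.52 °C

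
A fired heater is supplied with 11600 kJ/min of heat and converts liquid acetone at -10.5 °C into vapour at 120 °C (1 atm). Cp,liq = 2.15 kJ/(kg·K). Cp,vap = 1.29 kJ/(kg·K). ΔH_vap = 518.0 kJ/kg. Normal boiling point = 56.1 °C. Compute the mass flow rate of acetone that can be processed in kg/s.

Δh = 2.15×(56.1−-10.5) + 518.0 + 1.29×(120−56.1) = 743.62 kJ/kg
Q = 11600 kJ/min = 193.33 kJ/s = 193.33 kJ/s
ṁ = Q/Δh = 193.33 / 743.62 = 0.25999 kg/s

ṁ = 0.260 kg/s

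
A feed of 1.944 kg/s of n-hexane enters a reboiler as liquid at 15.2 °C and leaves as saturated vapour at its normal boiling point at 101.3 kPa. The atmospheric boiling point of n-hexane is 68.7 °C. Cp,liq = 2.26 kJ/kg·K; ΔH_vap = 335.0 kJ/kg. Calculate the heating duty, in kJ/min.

liquid 15.2→68.7 °C: 120.91 kJ/kg
vaporisation at 68.7 °C: 335 kJ/kg
Δh = 120.91 + 335 = 455.91 kJ/kg
Q = ṁ·Δh = 1.944 kg/s × 455.91 kJ/kg = 886.29 kJ/s
|Q| = 886.29 kW = 53177 kJ/min

Q = 53200 kJ/min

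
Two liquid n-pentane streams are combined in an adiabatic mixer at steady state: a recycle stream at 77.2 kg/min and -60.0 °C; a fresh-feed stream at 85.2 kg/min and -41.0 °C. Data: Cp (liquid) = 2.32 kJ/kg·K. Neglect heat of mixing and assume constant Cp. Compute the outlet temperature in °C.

Energy balance with Q = 0: Σ ṁᵢCp,ᵢ(T_out − Tᵢ) = 0
T_out = Σ ṁᵢCp,ᵢTᵢ / Σ ṁᵢCp,ᵢ
      = -18850 / 376.77 = -50.032 °C

T_out = -50.0 °C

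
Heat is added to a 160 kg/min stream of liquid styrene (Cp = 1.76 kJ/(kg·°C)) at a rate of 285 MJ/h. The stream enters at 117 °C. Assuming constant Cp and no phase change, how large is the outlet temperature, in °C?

Q = 285 MJ/h = 4750 kJ/min
ΔT = Q/(ṁ·Cp) = 4750/(160×1.76) = 16.868 K
T_out = 117 + 16.868 = 133.87 °C

T_out = 134 °C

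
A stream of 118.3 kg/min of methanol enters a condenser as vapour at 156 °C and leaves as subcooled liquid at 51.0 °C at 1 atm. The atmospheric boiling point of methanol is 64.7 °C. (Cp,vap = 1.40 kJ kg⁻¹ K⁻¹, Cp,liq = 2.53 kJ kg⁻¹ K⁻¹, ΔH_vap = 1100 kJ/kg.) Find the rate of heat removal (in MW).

vapour 156→64.7 °C: -127.82 kJ/kg
condensation at 64.7 °C: -1100 kJ/kg
liquid 64.7→51.0 °C: -34.661 kJ/kg
Δh = -127.82 + -1100 + -34.661 = -1262.5 kJ/kg
Q = ṁ·Δh = 118.3 kg/min × -1262.5 kJ/kg = -149350 kJ/min
|Q| = 2489.2 kW = 2.4892 MW

Q_c = 2.49 MW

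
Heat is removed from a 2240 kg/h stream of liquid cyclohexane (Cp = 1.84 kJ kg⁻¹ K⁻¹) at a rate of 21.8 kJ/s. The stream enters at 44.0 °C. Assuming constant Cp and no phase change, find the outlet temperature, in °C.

Q = 21.8 kJ/s = 78480 kJ/h
ΔT = Q/(ṁ·Cp) = 78480/(2240×1.84) = 19.041 K
T_out = 44.0 − 19.041 = 24.959 °C

T_out = 25.0 °C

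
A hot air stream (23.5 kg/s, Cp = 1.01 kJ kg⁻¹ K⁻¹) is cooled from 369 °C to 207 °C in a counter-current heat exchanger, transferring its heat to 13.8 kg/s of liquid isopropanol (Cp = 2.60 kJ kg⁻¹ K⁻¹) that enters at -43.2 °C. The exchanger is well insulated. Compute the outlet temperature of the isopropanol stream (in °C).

T_c,out = 64.0 °C

Heat released by hot stream: Q = 23.5 × 1.01 × (369 − 207) = 3845.1 kJ/s
Energy balance on cold side (adiabatic exchanger): Q = ṁ_c·Cp_c·(T_c,out − T_c,in)
T_c,out = -43.2 + 3845.1/(13.8 × 2.60) = 63.965 °C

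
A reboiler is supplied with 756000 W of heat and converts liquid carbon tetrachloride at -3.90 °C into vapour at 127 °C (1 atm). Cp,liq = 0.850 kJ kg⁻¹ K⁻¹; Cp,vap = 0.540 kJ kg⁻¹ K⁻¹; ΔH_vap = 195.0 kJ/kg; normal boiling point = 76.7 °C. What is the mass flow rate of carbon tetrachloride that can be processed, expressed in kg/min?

ṁ = 156 kg/min

Δh = 0.850×(76.7−-3.90) + 195.0 + 0.540×(127−76.7) = 290.67 kJ/kg
Q = 756000 W = 756 kJ/s = 45360 kJ/min
ṁ = Q/Δh = 45360 / 290.67 = 156.05 kg/min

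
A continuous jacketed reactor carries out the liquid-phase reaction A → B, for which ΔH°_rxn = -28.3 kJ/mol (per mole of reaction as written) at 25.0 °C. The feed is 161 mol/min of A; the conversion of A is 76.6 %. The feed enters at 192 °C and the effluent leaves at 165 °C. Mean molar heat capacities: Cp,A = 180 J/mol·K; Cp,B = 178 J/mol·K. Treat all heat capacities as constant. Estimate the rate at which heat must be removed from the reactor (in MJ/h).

Extent of reaction ξ = 0.766 × 161 = 123.33 mol/min
Reaction term: ξ·ΔH°_rxn = 123.33 × -28.3 = -3490.1 kJ/min
Sensible, feed 192→25 °C: -4839.7 kJ/min
Outlet flows (mol/min): A 37.674, B 123.33
Sensible, products 25→165 °C: 4022.7 kJ/min
Q = ΔH = -4307.1 kJ/min = -71.785 kW
Heat removed = 258.43 MJ/h

Q_out = 258 MJ/h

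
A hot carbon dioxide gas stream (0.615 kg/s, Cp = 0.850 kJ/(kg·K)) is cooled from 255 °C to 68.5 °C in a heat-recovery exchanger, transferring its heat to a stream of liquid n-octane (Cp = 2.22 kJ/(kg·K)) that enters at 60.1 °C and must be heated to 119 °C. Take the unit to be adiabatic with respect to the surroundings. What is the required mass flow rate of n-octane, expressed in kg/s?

Heat released by hot stream: Q = 0.615 × 0.850 × (255 − 68.5) = 97.493 kJ/s
Energy balance on cold side (adiabatic exchanger): Q = ṁ_c·Cp_c·(T_c,out − T_c,in)
ṁ_c = 97.493 / [2.22 × (119 − 60.1)] = 0.7456 kg/s

ṁ_c = 0.746 kg/s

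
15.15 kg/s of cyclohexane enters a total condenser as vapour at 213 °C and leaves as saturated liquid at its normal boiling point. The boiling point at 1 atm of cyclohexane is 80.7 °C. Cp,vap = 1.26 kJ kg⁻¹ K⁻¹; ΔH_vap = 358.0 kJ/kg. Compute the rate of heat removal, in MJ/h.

vapour 213→80.7 °C: -166.7 kJ/kg
condensation at 80.7 °C: -358 kJ/kg
Δh = -166.7 + -358 = -524.7 kJ/kg
Q = ṁ·Δh = 15.15 kg/s × -524.7 kJ/kg = -7949.2 kJ/s
|Q| = 7949.2 kW = 28617 MJ/h

Q_c = 28600 MJ/h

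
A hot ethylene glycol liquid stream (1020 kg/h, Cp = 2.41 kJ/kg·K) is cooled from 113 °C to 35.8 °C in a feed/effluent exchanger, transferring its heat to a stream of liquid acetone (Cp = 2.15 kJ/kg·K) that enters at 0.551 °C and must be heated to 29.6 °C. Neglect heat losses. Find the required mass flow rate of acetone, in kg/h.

ṁ_c = 3040 kg/h

Heat released by hot stream: Q = 1020 × 2.41 × (113 − 35.8) = 189770 kJ/h
Energy balance on cold side (adiabatic exchanger): Q = ṁ_c·Cp_c·(T_c,out − T_c,in)
ṁ_c = 189770 / [2.15 × (29.6 − 0.551)] = 3038.5 kg/h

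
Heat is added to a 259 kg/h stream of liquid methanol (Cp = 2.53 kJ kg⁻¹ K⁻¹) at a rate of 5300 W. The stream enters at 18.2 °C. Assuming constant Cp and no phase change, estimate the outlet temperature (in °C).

T_out = 47.3 °C

Q = 5300 W = 19080 kJ/h
ΔT = Q/(ṁ·Cp) = 19080/(259×2.53) = 29.118 K
T_out = 18.2 + 29.118 = 47.318 °C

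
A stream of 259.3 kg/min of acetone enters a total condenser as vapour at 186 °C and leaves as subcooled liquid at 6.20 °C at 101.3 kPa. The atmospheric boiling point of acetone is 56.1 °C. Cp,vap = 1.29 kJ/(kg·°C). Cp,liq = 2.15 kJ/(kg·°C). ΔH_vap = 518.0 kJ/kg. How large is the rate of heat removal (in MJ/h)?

Q_c = 12300 MJ/h

vapour 186→56.1 °C: -167.57 kJ/kg
condensation at 56.1 °C: -518 kJ/kg
liquid 56.1→6.20 °C: -107.28 kJ/kg
Δh = -167.57 + -518 + -107.28 = -792.86 kJ/kg
Q = ṁ·Δh = 259.3 kg/min × -792.86 kJ/kg = -205590 kJ/min
|Q| = 3426.5 kW = 12335 MJ/h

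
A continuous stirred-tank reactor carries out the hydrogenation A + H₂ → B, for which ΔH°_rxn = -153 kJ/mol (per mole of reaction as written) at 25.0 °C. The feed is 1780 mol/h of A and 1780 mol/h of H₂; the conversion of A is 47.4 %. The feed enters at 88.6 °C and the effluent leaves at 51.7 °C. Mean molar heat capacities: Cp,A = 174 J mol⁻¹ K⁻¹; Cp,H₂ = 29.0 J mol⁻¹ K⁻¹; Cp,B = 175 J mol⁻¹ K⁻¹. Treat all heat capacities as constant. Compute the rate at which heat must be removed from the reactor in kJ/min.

Q_out = 2380 kJ/min

Extent of reaction ξ = 0.474 × 1780 = 843.72 mol/h
Reaction term: ξ·ΔH°_rxn = 843.72 × -153 = -129090 kJ/h
Sensible, feed 88.6→25 °C: -22981 kJ/h
Outlet flows (mol/h): A 936.28, H₂ 936.28, B 843.72
Sensible, products 25→51.7 °C: 9017 kJ/h
Q = ΔH = -143050 kJ/h = -39.737 kW
Heat removed = 2384.2 kJ/min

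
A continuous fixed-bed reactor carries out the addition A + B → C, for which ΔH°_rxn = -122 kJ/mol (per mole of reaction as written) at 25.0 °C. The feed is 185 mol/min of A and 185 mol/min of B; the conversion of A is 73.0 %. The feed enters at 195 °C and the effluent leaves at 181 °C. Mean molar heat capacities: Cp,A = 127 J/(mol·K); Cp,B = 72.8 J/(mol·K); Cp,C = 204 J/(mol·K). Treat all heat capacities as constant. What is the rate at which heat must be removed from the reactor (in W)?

Extent of reaction ξ = 0.730 × 185 = 135.05 mol/min
Reaction term: ξ·ΔH°_rxn = 135.05 × -122 = -16476 kJ/min
Sensible, feed 195→25 °C: -6283.7 kJ/min
Outlet flows (mol/min): A 49.95, B 49.95, C 135.05
Sensible, products 25→181 °C: 5854.7 kJ/min
Q = ΔH = -16905 kJ/min = -281.75 kW
Heat removed = 281750 W

Q_out = 282000 W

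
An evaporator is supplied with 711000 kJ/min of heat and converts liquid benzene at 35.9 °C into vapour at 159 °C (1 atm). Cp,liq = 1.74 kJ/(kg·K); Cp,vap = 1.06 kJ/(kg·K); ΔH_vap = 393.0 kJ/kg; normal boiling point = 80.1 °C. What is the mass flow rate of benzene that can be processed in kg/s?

ṁ = 21.4 kg/s

Δh = 1.74×(80.1−35.9) + 393.0 + 1.06×(159−80.1) = 553.54 kJ/kg
Q = 711000 kJ/min = 11850 kJ/s = 11850 kJ/s
ṁ = Q/Δh = 11850 / 553.54 = 21.408 kg/s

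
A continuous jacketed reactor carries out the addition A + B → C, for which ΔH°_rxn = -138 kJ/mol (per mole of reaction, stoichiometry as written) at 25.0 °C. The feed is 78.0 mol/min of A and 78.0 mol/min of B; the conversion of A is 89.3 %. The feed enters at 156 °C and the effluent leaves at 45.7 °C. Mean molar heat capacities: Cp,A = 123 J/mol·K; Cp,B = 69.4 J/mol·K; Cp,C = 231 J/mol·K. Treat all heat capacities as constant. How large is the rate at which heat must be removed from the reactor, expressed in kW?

Q_out = 187 kW

Extent of reaction ξ = 0.893 × 78.0 = 69.654 mol/min
Reaction term: ξ·ΔH°_rxn = 69.654 × -138 = -9612.3 kJ/min
Sensible, feed 156→25 °C: -1965.9 kJ/min
Outlet flows (mol/min): A 8.346, B 8.346, C 69.654
Sensible, products 25→45.7 °C: 366.3 kJ/min
Q = ΔH = -11212 kJ/min = -186.86 kW
Heat removed = 186.86 kW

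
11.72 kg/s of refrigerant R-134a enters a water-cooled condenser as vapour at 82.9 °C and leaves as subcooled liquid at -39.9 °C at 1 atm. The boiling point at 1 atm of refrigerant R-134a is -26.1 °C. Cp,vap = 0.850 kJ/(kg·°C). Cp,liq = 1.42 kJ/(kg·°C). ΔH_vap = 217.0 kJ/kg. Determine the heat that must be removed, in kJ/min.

Q_c = 232000 kJ/min

vapour 82.9→-26.1 °C: -92.65 kJ/kg
condensation at -26.1 °C: -217 kJ/kg
liquid -26.1→-39.9 °C: -19.596 kJ/kg
Δh = -92.65 + -217 + -19.596 = -329.25 kJ/kg
Q = ṁ·Δh = 11.72 kg/s × -329.25 kJ/kg = -3858.8 kJ/s
|Q| = 3858.8 kW = 231530 kJ/min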